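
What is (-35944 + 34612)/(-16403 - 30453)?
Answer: 333/11714 ≈ 0.028428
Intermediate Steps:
(-35944 + 34612)/(-16403 - 30453) = -1332/(-46856) = -1332*(-1/46856) = 333/11714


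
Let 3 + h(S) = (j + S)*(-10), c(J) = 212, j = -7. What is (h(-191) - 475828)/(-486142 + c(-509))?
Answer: 473851/485930 ≈ 0.97514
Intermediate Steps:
h(S) = 67 - 10*S (h(S) = -3 + (-7 + S)*(-10) = -3 + (70 - 10*S) = 67 - 10*S)
(h(-191) - 475828)/(-486142 + c(-509)) = ((67 - 10*(-191)) - 475828)/(-486142 + 212) = ((67 + 1910) - 475828)/(-485930) = (1977 - 475828)*(-1/485930) = -473851*(-1/485930) = 473851/485930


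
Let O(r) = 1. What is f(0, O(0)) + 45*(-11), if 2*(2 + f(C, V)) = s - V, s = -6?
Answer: -1001/2 ≈ -500.50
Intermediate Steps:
f(C, V) = -5 - V/2 (f(C, V) = -2 + (-6 - V)/2 = -2 + (-3 - V/2) = -5 - V/2)
f(0, O(0)) + 45*(-11) = (-5 - ½*1) + 45*(-11) = (-5 - ½) - 495 = -11/2 - 495 = -1001/2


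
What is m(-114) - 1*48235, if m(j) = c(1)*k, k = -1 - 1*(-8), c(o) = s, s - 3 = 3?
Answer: -48193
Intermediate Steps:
s = 6 (s = 3 + 3 = 6)
c(o) = 6
k = 7 (k = -1 + 8 = 7)
m(j) = 42 (m(j) = 6*7 = 42)
m(-114) - 1*48235 = 42 - 1*48235 = 42 - 48235 = -48193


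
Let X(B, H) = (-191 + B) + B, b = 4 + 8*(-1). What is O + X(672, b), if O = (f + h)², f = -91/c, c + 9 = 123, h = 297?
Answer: 1155194677/12996 ≈ 88889.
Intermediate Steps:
c = 114 (c = -9 + 123 = 114)
b = -4 (b = 4 - 8 = -4)
f = -91/114 ≈ -0.79825
X(B, H) = -191 + 2*B
O = 1140210289/12996 (O = (-91/114 + 297)² = (33767/114)² = 1140210289/12996 ≈ 87736.)
O + X(672, b) = 1140210289/12996 + (-191 + 2*672) = 1140210289/12996 + (-191 + 1344) = 1140210289/12996 + 1153 = 1155194677/12996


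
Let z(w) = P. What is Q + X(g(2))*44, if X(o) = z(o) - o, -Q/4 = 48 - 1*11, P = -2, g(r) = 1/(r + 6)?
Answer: -483/2 ≈ -241.50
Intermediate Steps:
g(r) = 1/(6 + r)
z(w) = -2
Q = -148 (Q = -4*(48 - 1*11) = -4*(48 - 11) = -4*37 = -148)
X(o) = -2 - o
Q + X(g(2))*44 = -148 + (-2 - 1/(6 + 2))*44 = -148 + (-2 - 1/8)*44 = -148 - 17/8*44 = -148 - 187/2 = -483/2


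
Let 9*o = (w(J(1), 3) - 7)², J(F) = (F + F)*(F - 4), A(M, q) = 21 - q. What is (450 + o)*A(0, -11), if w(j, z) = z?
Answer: 130112/9 ≈ 14457.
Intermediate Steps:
J(F) = 2*F*(-4 + F) (J(F) = (2*F)*(-4 + F) = 2*F*(-4 + F))
o = 16/9 (o = (3 - 7)²/9 = (⅑)*(-4)² = (⅑)*16 = 16/9 ≈ 1.7778)
(450 + o)*A(0, -11) = (450 + 16/9)*(21 - 1*(-11)) = 4066*(21 + 11)/9 = (4066/9)*32 = 130112/9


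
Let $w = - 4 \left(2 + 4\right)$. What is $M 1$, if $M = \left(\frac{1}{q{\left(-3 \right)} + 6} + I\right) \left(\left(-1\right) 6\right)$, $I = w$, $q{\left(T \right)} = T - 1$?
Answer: $141$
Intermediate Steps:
$q{\left(T \right)} = -1 + T$
$w = -24$ ($w = \left(-4\right) 6 = -24$)
$I = -24$
$M = 141$ ($M = \left(\frac{1}{\left(-1 - 3\right) + 6} - 24\right) \left(\left(-1\right) 6\right) = \left(\frac{1}{-4 + 6} - 24\right) \left(-6\right) = \left(\frac{1}{2} - 24\right) \left(-6\right) = \left(- \frac{47}{2}\right) \left(-6\right) = 141$)
$M 1 = 141 \cdot 1 = 141$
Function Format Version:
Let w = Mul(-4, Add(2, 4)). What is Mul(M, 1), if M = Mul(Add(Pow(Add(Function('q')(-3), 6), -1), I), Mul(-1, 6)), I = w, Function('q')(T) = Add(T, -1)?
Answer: 141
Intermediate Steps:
Function('q')(T) = Add(-1, T)
w = -24 (w = Mul(-4, 6) = -24)
I = -24
M = 141 (M = Mul(Add(Pow(Add(Add(-1, -3), 6), -1), -24), Mul(-1, 6)) = Mul(Add(Pow(Add(-4, 6), -1), -24), -6) = Mul(Add(Pow(2, -1), -24), -6) = Mul(Add(Rational(1, 2), -24), -6) = Mul(Rational(-47, 2), -6) = 141)
Mul(M, 1) = Mul(141, 1) = 141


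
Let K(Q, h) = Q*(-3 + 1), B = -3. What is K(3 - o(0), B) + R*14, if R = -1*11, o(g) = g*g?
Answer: -160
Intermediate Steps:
o(g) = g**2
K(Q, h) = -2*Q (K(Q, h) = Q*(-2) = -2*Q)
R = -11
K(3 - o(0), B) + R*14 = -2*(3 - 1*0**2) - 11*14 = -2*(3 - 1*0) - 154 = -2*(3 + 0) - 154 = -2*3 - 154 = -6 - 154 = -160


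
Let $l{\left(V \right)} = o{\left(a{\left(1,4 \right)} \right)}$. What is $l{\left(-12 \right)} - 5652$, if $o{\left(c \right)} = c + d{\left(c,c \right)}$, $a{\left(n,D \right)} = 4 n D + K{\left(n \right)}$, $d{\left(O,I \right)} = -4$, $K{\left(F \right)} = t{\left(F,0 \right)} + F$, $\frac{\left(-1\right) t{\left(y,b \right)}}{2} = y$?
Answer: $-5641$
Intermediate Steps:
$t{\left(y,b \right)} = - 2 y$
$K{\left(F \right)} = - F$ ($K{\left(F \right)} = - 2 F + F = - F$)
$a{\left(n,D \right)} = - n + 4 D n$ ($a{\left(n,D \right)} = 4 n D - n = 4 D n - n = - n + 4 D n$)
$o{\left(c \right)} = -4 + c$ ($o{\left(c \right)} = c - 4 = -4 + c$)
$l{\left(V \right)} = 11$ ($l{\left(V \right)} = -4 + 1 \left(-1 + 4 \cdot 4\right) = -4 + 1 \left(-1 + 16\right) = -4 + 1 \cdot 15 = -4 + 15 = 11$)
$l{\left(-12 \right)} - 5652 = 11 - 5652 = -5641$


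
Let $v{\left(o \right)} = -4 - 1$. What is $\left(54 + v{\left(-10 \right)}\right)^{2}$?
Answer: $2401$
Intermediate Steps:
$v{\left(o \right)} = -5$
$\left(54 + v{\left(-10 \right)}\right)^{2} = \left(54 - 5\right)^{2} = 49^{2} = 2401$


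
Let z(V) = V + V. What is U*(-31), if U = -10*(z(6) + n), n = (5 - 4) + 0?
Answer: 4030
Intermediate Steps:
n = 1 (n = 1 + 0 = 1)
z(V) = 2*V
U = -130 (U = -10*(2*6 + 1) = -10*(12 + 1) = -10*13 = -130)
U*(-31) = -130*(-31) = 4030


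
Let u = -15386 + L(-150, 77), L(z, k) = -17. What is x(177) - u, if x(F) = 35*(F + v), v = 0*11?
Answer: 21598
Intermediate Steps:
v = 0
u = -15403 (u = -15386 - 17 = -15403)
x(F) = 35*F (x(F) = 35*(F + 0) = 35*F)
x(177) - u = 35*177 - 1*(-15403) = 6195 + 15403 = 21598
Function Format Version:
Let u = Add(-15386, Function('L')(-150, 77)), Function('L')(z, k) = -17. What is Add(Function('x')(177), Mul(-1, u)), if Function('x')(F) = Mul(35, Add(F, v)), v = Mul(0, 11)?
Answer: 21598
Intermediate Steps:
v = 0
u = -15403 (u = Add(-15386, -17) = -15403)
Function('x')(F) = Mul(35, F) (Function('x')(F) = Mul(35, Add(F, 0)) = Mul(35, F))
Add(Function('x')(177), Mul(-1, u)) = Add(Mul(35, 177), Mul(-1, -15403)) = Add(6195, 15403) = 21598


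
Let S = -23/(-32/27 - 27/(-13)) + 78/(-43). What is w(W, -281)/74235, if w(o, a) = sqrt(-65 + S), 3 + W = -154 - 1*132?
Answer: 2*I*sqrt(4193784023)/999128865 ≈ 0.00012963*I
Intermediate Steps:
W = -289 (W = -3 + (-154 - 1*132) = -3 + (-154 - 132) = -3 - 286 = -289)
S = -371553/13459 (S = -23/(-32*1/27 - 27*(-1/13)) + 78*(-1/43) = -23/(-32/27 + 27/13) - 78/43 = -23/313/351 - 78/43 = -23*351/313 - 78/43 = -8073/313 - 78/43 = -371553/13459 ≈ -27.606)
w(o, a) = 2*I*sqrt(4193784023)/13459 (w(o, a) = sqrt(-65 - 371553/13459) = sqrt(-1246388/13459) = 2*I*sqrt(4193784023)/13459)
w(W, -281)/74235 = (2*I*sqrt(4193784023)/13459)/74235 = (2*I*sqrt(4193784023)/13459)*(1/74235) = 2*I*sqrt(4193784023)/999128865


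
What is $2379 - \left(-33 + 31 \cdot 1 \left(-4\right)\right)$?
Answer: $2536$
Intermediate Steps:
$2379 - \left(-33 + 31 \cdot 1 \left(-4\right)\right) = 2379 + \left(33 - -124\right) = 2379 + \left(33 + 124\right) = 2379 + 157 = 2536$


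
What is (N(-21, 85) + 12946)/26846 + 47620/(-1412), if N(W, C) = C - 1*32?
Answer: -315012983/9476638 ≈ -33.241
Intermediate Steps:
N(W, C) = -32 + C (N(W, C) = C - 32 = -32 + C)
(N(-21, 85) + 12946)/26846 + 47620/(-1412) = ((-32 + 85) + 12946)/26846 + 47620/(-1412) = (53 + 12946)*(1/26846) + 47620*(-1/1412) = 12999*(1/26846) - 11905/353 = 12999/26846 - 11905/353 = -315012983/9476638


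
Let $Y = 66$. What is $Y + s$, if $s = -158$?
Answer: $-92$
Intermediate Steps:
$Y + s = 66 - 158 = -92$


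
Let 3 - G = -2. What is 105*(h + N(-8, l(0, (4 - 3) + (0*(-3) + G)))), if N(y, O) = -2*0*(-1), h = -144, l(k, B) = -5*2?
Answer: -15120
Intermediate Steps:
G = 5 (G = 3 - 1*(-2) = 3 + 2 = 5)
l(k, B) = -10
N(y, O) = 0 (N(y, O) = 0*(-1) = 0)
105*(h + N(-8, l(0, (4 - 3) + (0*(-3) + G)))) = 105*(-144 + 0) = 105*(-144) = -15120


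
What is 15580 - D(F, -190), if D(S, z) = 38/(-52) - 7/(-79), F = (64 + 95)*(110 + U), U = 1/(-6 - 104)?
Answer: 32002639/2054 ≈ 15581.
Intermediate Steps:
U = -1/110 (U = 1/(-110) = -1/110 ≈ -0.0090909)
F = 1923741/110 (F = (64 + 95)*(110 - 1/110) = 159*(12099/110) = 1923741/110 ≈ 17489.)
D(S, z) = -1319/2054 (D(S, z) = 38*(-1/52) - 7*(-1/79) = -19/26 + 7/79 = -1319/2054)
15580 - D(F, -190) = 15580 - 1*(-1319/2054) = 15580 + 1319/2054 = 32002639/2054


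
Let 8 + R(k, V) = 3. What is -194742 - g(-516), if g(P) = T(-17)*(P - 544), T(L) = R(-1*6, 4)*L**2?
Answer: -1726442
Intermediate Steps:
R(k, V) = -5 (R(k, V) = -8 + 3 = -5)
T(L) = -5*L**2
g(P) = 786080 - 1445*P (g(P) = (-5*(-17)**2)*(P - 544) = (-5*289)*(-544 + P) = -1445*(-544 + P) = 786080 - 1445*P)
-194742 - g(-516) = -194742 - (786080 - 1445*(-516)) = -194742 - (786080 + 745620) = -194742 - 1*1531700 = -194742 - 1531700 = -1726442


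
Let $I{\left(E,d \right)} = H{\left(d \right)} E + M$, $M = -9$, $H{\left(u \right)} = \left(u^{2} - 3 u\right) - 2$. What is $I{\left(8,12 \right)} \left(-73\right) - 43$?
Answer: $-61290$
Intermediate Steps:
$H{\left(u \right)} = -2 + u^{2} - 3 u$
$I{\left(E,d \right)} = -9 + E \left(-2 + d^{2} - 3 d\right)$ ($I{\left(E,d \right)} = \left(-2 + d^{2} - 3 d\right) E - 9 = E \left(-2 + d^{2} - 3 d\right) - 9 = -9 + E \left(-2 + d^{2} - 3 d\right)$)
$I{\left(8,12 \right)} \left(-73\right) - 43 = \left(-9 - 8 \left(2 - 12^{2} + 3 \cdot 12\right)\right) \left(-73\right) - 43 = \left(-9 - 8 \left(2 - 144 + 36\right)\right) \left(-73\right) - 43 = \left(-9 - 8 \left(-106\right)\right) \left(-73\right) - 43 = \left(-9 + 848\right) \left(-73\right) - 43 = 839 \left(-73\right) - 43 = -61247 - 43 = -61290$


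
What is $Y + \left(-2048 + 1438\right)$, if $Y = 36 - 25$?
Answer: $-599$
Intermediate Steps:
$Y = 11$ ($Y = 36 - 25 = 11$)
$Y + \left(-2048 + 1438\right) = 11 + \left(-2048 + 1438\right) = 11 - 610 = -599$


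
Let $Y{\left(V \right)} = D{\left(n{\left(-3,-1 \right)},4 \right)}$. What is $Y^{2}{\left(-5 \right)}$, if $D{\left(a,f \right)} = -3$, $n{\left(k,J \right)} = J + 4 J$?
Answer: $9$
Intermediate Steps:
$n{\left(k,J \right)} = 5 J$
$Y{\left(V \right)} = -3$
$Y^{2}{\left(-5 \right)} = \left(-3\right)^{2} = 9$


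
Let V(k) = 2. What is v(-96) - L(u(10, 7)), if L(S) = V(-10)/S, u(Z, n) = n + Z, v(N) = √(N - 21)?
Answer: -2/17 + 3*I*√13 ≈ -0.11765 + 10.817*I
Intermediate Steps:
v(N) = √(-21 + N)
u(Z, n) = Z + n
L(S) = 2/S
v(-96) - L(u(10, 7)) = √(-21 - 96) - 2/(10 + 7) = √(-117) - 2/17 = 3*I*√13 - 2/17 = -2/17 + 3*I*√13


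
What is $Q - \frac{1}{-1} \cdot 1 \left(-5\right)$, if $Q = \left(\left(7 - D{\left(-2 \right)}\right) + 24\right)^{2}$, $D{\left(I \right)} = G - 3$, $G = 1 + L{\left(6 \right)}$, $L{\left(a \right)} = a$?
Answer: $-3645$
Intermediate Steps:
$G = 7$ ($G = 1 + 6 = 7$)
$D{\left(I \right)} = 4$ ($D{\left(I \right)} = 7 - 3 = 4$)
$Q = 729$ ($Q = \left(\left(7 - 4\right) + 24\right)^{2} = \left(3 + 24\right)^{2} = 27^{2} = 729$)
$Q - \frac{1}{-1} \cdot 1 \left(-5\right) = 729 - \frac{1}{-1} \cdot 1 \left(-5\right) = 729 \left(-1\right) \left(-1\right) 1 \left(-5\right) = 729 \cdot 1 \cdot 1 \left(-5\right) = 729 \cdot 1 \left(-5\right) = 729 \left(-5\right) = -3645$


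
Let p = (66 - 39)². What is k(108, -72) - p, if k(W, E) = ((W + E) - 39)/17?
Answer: -12396/17 ≈ -729.18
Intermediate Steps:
k(W, E) = -39/17 + E/17 + W/17 (k(W, E) = ((E + W) - 39)*(1/17) = (-39 + E + W)*(1/17) = -39/17 + E/17 + W/17)
p = 729 (p = 27² = 729)
k(108, -72) - p = (-39/17 + (1/17)*(-72) + (1/17)*108) - 1*729 = (-39/17 - 72/17 + 108/17) - 729 = -3/17 - 729 = -12396/17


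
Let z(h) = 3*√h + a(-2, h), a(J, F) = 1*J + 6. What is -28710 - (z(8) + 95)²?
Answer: -38583 - 1188*√2 ≈ -40263.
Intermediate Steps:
a(J, F) = 6 + J (a(J, F) = J + 6 = 6 + J)
z(h) = 4 + 3*√h (z(h) = 3*√h + (6 - 2) = 3*√h + 4 = 4 + 3*√h)
-28710 - (z(8) + 95)² = -28710 - ((4 + 3*√8) + 95)² = -28710 - ((4 + 3*(2*√2)) + 95)² = -28710 - ((4 + 6*√2) + 95)² = -28710 - (99 + 6*√2)²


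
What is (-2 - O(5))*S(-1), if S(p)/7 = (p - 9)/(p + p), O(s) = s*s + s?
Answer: -1120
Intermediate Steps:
O(s) = s + s**2 (O(s) = s**2 + s = s + s**2)
S(p) = 7*(-9 + p)/(2*p) (S(p) = 7*((p - 9)/(p + p)) = 7*((-9 + p)/((2*p))) = 7*((-9 + p)*(1/(2*p))) = 7*((-9 + p)/(2*p)) = 7*(-9 + p)/(2*p))
(-2 - O(5))*S(-1) = (-2 - 5*(1 + 5))*((7/2)*(-9 - 1)/(-1)) = (-2 - 5*6)*((7/2)*(-1)*(-10)) = (-2 - 1*30)*35 = (-2 - 30)*35 = -32*35 = -1120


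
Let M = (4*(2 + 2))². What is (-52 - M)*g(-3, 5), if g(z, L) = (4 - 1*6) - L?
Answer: 2156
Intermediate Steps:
g(z, L) = -2 - L (g(z, L) = (4 - 6) - L = -2 - L)
M = 256 (M = (4*4)² = 16² = 256)
(-52 - M)*g(-3, 5) = (-52 - 1*256)*(-2 - 1*5) = (-52 - 256)*(-2 - 5) = -308*(-7) = 2156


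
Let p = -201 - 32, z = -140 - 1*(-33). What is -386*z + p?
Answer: 41069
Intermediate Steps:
z = -107 (z = -140 + 33 = -107)
p = -233
-386*z + p = -386*(-107) - 233 = 41302 - 233 = 41069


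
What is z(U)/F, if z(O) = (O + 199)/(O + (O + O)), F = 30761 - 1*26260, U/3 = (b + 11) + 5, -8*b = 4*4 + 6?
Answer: 955/2146977 ≈ 0.00044481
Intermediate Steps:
b = -11/4 (b = -(4*4 + 6)/8 = -(16 + 6)/8 = -⅛*22 = -11/4 ≈ -2.7500)
U = 159/4 (U = 3*((-11/4 + 11) + 5) = 3*(33/4 + 5) = 3*(53/4) = 159/4 ≈ 39.750)
F = 4501 (F = 30761 - 26260 = 4501)
z(O) = (199 + O)/(3*O) (z(O) = (199 + O)/(O + 2*O) = (199 + O)/((3*O)) = (199 + O)*(1/(3*O)) = (199 + O)/(3*O))
z(U)/F = ((199 + 159/4)/(3*(159/4)))/4501 = ((⅓)*(4/159)*(955/4))*(1/4501) = (955/477)*(1/4501) = 955/2146977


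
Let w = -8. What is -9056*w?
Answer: 72448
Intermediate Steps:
-9056*w = -9056*(-8) = 72448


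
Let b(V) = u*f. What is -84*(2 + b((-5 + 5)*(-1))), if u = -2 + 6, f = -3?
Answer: 840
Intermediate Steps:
u = 4
b(V) = -12 (b(V) = 4*(-3) = -12)
-84*(2 + b((-5 + 5)*(-1))) = -84*(2 - 12) = -84*(-10) = 840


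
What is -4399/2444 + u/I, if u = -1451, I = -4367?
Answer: -15664189/10672948 ≈ -1.4677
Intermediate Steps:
-4399/2444 + u/I = -4399/2444 - 1451/(-4367) = -4399*1/2444 - 1451*(-1/4367) = -4399/2444 + 1451/4367 = -15664189/10672948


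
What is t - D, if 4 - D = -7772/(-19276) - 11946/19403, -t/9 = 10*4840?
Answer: -40730325509173/93503057 ≈ -4.3560e+5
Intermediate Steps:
t = -435600 (t = -90*4840 = -9*48400 = -435600)
D = 393879973/93503057 (D = 4 - (-7772/(-19276) - 11946/19403) = 4 - (-7772*(-1/19276) - 11946*1/19403) = 4 - (1943/4819 - 11946/19403) = 4 - 1*(-19867745/93503057) = 4 + 19867745/93503057 = 393879973/93503057 ≈ 4.2125)
t - D = -435600 - 1*393879973/93503057 = -435600 - 393879973/93503057 = -40730325509173/93503057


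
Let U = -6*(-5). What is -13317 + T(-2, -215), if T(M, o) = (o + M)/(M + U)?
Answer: -53299/4 ≈ -13325.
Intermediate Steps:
U = 30
T(M, o) = (M + o)/(30 + M) (T(M, o) = (o + M)/(M + 30) = (M + o)/(30 + M))
-13317 + T(-2, -215) = -13317 + (-2 - 215)/(30 - 2) = -13317 - 217/28 = -13317 + (1/28)*(-217) = -13317 - 31/4 = -53299/4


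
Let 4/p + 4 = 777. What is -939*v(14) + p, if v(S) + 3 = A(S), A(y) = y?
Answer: -7984313/773 ≈ -10329.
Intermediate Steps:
p = 4/773 (p = 4/(-4 + 777) = 4/773 ≈ 0.0051746)
v(S) = -3 + S
-939*v(14) + p = -939*(-3 + 14) + 4/773 = -939*11 + 4/773 = -10329 + 4/773 = -7984313/773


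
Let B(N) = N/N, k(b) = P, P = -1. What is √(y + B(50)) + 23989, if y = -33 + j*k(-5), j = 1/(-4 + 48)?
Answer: 23989 + I*√15499/22 ≈ 23989.0 + 5.6589*I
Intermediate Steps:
k(b) = -1
B(N) = 1
j = 1/44 ≈ 0.022727
y = -1453/44 (y = -33 + (1/44)*(-1) = -33 - 1/44 = -1453/44 ≈ -33.023)
√(y + B(50)) + 23989 = √(-1453/44 + 1) + 23989 = √(-1409/44) + 23989 = I*√15499/22 + 23989 = 23989 + I*√15499/22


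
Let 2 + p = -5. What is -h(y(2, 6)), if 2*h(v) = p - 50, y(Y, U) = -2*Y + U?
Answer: 57/2 ≈ 28.500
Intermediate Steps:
p = -7 (p = -2 - 5 = -7)
y(Y, U) = U - 2*Y
h(v) = -57/2 (h(v) = (-7 - 50)/2 = (½)*(-57) = -57/2)
-h(y(2, 6)) = -1*(-57/2) = 57/2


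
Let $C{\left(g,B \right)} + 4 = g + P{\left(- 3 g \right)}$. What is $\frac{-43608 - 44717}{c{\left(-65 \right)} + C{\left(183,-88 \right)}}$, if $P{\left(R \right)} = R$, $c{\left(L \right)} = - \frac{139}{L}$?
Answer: $\frac{5741125}{23911} \approx 240.1$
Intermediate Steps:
$C{\left(g,B \right)} = -4 - 2 g$ ($C{\left(g,B \right)} = -4 + \left(g - 3 g\right) = -4 - 2 g$)
$\frac{-43608 - 44717}{c{\left(-65 \right)} + C{\left(183,-88 \right)}} = \frac{-43608 - 44717}{- \frac{139}{-65} - 370} = - \frac{88325}{\left(-139\right) \left(- \frac{1}{65}\right) - 370} = - \frac{88325}{\frac{139}{65} - 370} = - \frac{88325}{- \frac{23911}{65}} = \left(-88325\right) \left(- \frac{65}{23911}\right) = \frac{5741125}{23911}$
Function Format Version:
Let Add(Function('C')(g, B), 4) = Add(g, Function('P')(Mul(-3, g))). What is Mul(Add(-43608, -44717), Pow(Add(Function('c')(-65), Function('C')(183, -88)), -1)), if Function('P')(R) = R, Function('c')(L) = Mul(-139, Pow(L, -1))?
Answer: Rational(5741125, 23911) ≈ 240.10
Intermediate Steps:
Function('C')(g, B) = Add(-4, Mul(-2, g)) (Function('C')(g, B) = Add(-4, Add(g, Mul(-3, g))) = Add(-4, Mul(-2, g)))
Mul(Add(-43608, -44717), Pow(Add(Function('c')(-65), Function('C')(183, -88)), -1)) = Mul(Add(-43608, -44717), Pow(Add(Mul(-139, Pow(-65, -1)), Add(-4, Mul(-2, 183))), -1)) = Mul(-88325, Pow(Add(Mul(-139, Rational(-1, 65)), Add(-4, -366)), -1)) = Mul(-88325, Pow(Add(Rational(139, 65), -370), -1)) = Mul(-88325, Pow(Rational(-23911, 65), -1)) = Mul(-88325, Rational(-65, 23911)) = Rational(5741125, 23911)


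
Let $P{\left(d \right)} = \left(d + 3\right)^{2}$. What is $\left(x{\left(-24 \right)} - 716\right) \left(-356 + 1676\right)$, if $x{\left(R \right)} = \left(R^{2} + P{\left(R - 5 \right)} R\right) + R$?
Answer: $-21632160$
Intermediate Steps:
$P{\left(d \right)} = \left(3 + d\right)^{2}$
$x{\left(R \right)} = R + R^{2} + R \left(-2 + R\right)^{2}$ ($x{\left(R \right)} = \left(R^{2} + \left(3 + \left(R - 5\right)\right)^{2} R\right) + R = \left(R^{2} + \left(3 + \left(-5 + R\right)\right)^{2} R\right) + R = \left(R^{2} + \left(-2 + R\right)^{2} R\right) + R = \left(R^{2} + R \left(-2 + R\right)^{2}\right) + R = R + R^{2} + R \left(-2 + R\right)^{2}$)
$\left(x{\left(-24 \right)} - 716\right) \left(-356 + 1676\right) = \left(- 24 \left(1 - 24 + \left(-2 - 24\right)^{2}\right) - 716\right) \left(-356 + 1676\right) = \left(- 24 \left(1 - 24 + \left(-26\right)^{2}\right) - 716\right) 1320 = \left(- 24 \left(1 - 24 + 676\right) - 716\right) 1320 = \left(\left(-24\right) 653 - 716\right) 1320 = \left(-15672 - 716\right) 1320 = \left(-16388\right) 1320 = -21632160$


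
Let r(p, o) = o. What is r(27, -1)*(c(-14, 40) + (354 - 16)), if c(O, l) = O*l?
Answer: 222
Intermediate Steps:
r(27, -1)*(c(-14, 40) + (354 - 16)) = -(-14*40 + (354 - 16)) = -(-560 + 338) = -1*(-222) = 222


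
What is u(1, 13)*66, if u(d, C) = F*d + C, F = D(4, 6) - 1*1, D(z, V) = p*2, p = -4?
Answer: 264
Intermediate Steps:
D(z, V) = -8 (D(z, V) = -4*2 = -8)
F = -9 (F = -8 - 1*1 = -8 - 1 = -9)
u(d, C) = C - 9*d (u(d, C) = -9*d + C = C - 9*d)
u(1, 13)*66 = (13 - 9*1)*66 = (13 - 9)*66 = 4*66 = 264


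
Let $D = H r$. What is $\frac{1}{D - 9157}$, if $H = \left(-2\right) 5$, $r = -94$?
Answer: $- \frac{1}{8217} \approx -0.0001217$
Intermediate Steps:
$H = -10$
$D = 940$ ($D = \left(-10\right) \left(-94\right) = 940$)
$\frac{1}{D - 9157} = \frac{1}{940 - 9157} = \frac{1}{-8217} = - \frac{1}{8217}$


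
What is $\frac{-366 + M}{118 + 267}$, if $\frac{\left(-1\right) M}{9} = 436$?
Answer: $- \frac{78}{7} \approx -11.143$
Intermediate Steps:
$M = -3924$ ($M = \left(-9\right) 436 = -3924$)
$\frac{-366 + M}{118 + 267} = \frac{-366 - 3924}{118 + 267} = - \frac{4290}{385} = \left(-4290\right) \frac{1}{385} = - \frac{78}{7}$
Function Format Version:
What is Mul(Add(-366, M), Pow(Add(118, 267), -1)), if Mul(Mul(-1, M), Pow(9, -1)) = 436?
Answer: Rational(-78, 7) ≈ -11.143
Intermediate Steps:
M = -3924 (M = Mul(-9, 436) = -3924)
Mul(Add(-366, M), Pow(Add(118, 267), -1)) = Mul(Add(-366, -3924), Pow(Add(118, 267), -1)) = Mul(-4290, Pow(385, -1)) = Mul(-4290, Rational(1, 385)) = Rational(-78, 7)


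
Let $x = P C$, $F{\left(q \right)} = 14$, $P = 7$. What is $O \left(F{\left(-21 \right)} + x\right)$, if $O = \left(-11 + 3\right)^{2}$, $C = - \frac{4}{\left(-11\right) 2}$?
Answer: $\frac{10752}{11} \approx 977.45$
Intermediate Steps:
$C = \frac{2}{11}$ ($C = - \frac{4}{-22} = \left(-4\right) \left(- \frac{1}{22}\right) = \frac{2}{11} \approx 0.18182$)
$x = \frac{14}{11}$ ($x = 7 \cdot \frac{2}{11} = \frac{14}{11} \approx 1.2727$)
$O = 64$ ($O = \left(-8\right)^{2} = 64$)
$O \left(F{\left(-21 \right)} + x\right) = 64 \left(14 + \frac{14}{11}\right) = 64 \cdot \frac{168}{11} = \frac{10752}{11}$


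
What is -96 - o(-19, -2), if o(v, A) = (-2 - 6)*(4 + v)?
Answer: -216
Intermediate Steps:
o(v, A) = -32 - 8*v (o(v, A) = -8*(4 + v) = -32 - 8*v)
-96 - o(-19, -2) = -96 - (-32 - 8*(-19)) = -96 - (-32 + 152) = -96 - 1*120 = -96 - 120 = -216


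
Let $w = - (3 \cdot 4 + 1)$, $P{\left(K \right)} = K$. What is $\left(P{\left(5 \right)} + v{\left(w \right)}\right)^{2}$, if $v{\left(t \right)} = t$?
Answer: $64$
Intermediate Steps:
$w = -13$ ($w = - (12 + 1) = \left(-1\right) 13 = -13$)
$\left(P{\left(5 \right)} + v{\left(w \right)}\right)^{2} = \left(5 - 13\right)^{2} = \left(-8\right)^{2} = 64$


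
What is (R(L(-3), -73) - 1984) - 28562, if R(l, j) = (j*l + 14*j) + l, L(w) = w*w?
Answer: -32216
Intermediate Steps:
L(w) = w²
R(l, j) = l + 14*j + j*l (R(l, j) = (14*j + j*l) + l = l + 14*j + j*l)
(R(L(-3), -73) - 1984) - 28562 = (((-3)² + 14*(-73) - 73*(-3)²) - 1984) - 28562 = ((9 - 1022 - 73*9) - 1984) - 28562 = ((9 - 1022 - 657) - 1984) - 28562 = (-1670 - 1984) - 28562 = -3654 - 28562 = -32216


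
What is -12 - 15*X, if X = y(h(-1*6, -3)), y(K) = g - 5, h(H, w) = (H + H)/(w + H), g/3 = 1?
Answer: 18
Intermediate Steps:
g = 3 (g = 3*1 = 3)
h(H, w) = 2*H/(H + w) (h(H, w) = (2*H)/(H + w) = 2*H/(H + w))
y(K) = -2 (y(K) = 3 - 5 = -2)
X = -2
-12 - 15*X = -12 - 15*(-2) = -12 + 30 = 18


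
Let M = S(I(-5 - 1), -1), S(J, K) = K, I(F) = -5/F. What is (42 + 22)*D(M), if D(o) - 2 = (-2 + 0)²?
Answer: 384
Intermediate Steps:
M = -1
D(o) = 6 (D(o) = 2 + (-2 + 0)² = 2 + (-2)² = 2 + 4 = 6)
(42 + 22)*D(M) = (42 + 22)*6 = 64*6 = 384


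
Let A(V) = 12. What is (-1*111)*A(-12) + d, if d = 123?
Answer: -1209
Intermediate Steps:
(-1*111)*A(-12) + d = -1*111*12 + 123 = -111*12 + 123 = -1332 + 123 = -1209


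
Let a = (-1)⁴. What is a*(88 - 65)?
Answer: 23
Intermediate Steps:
a = 1
a*(88 - 65) = 1*(88 - 65) = 1*23 = 23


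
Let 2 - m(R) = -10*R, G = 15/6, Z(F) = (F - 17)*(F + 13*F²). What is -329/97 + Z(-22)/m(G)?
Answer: -2636477/291 ≈ -9060.1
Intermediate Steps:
Z(F) = (-17 + F)*(F + 13*F²)
G = 5/2 (G = 15*(⅙) = 5/2 ≈ 2.5000)
m(R) = 2 + 10*R (m(R) = 2 - (-10)*R = 2 + 10*R)
-329/97 + Z(-22)/m(G) = -329/97 + (-22*(-17 - 220*(-22) + 13*(-22)²))/(2 + 10*(5/2)) = -329*1/97 + (-22*(-17 + 4840 + 13*484))/(2 + 25) = -329/97 - 22*(-17 + 4840 + 6292)/27 = -329/97 - 22*11115*(1/27) = -329/97 - 244530*1/27 = -329/97 - 27170/3 = -2636477/291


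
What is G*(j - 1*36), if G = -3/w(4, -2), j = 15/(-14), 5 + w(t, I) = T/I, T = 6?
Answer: -1557/112 ≈ -13.902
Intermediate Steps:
w(t, I) = -5 + 6/I
j = -15/14 (j = 15*(-1/14) = -15/14 ≈ -1.0714)
G = 3/8 (G = -3/(-5 + 6/(-2)) = -3/(-5 + 6*(-1/2)) = -3/(-5 - 3) = -3/(-8) = -3*(-1/8) = 3/8 ≈ 0.37500)
G*(j - 1*36) = 3*(-15/14 - 1*36)/8 = 3*(-15/14 - 36)/8 = (3/8)*(-519/14) = -1557/112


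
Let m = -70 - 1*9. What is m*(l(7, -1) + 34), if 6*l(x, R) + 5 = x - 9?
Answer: -15563/6 ≈ -2593.8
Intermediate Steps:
l(x, R) = -7/3 + x/6 (l(x, R) = -⅚ + (x - 9)/6 = -⅚ + (-9 + x)/6 = -⅚ + (-3/2 + x/6) = -7/3 + x/6)
m = -79 (m = -70 - 9 = -79)
m*(l(7, -1) + 34) = -79*((-7/3 + (⅙)*7) + 34) = -79*((-7/3 + 7/6) + 34) = -79*(-7/6 + 34) = -79*197/6 = -15563/6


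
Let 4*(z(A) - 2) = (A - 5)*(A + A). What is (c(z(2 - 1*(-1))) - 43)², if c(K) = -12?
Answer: 3025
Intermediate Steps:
z(A) = 2 + A*(-5 + A)/2 (z(A) = 2 + ((A - 5)*(A + A))/4 = 2 + ((-5 + A)*(2*A))/4 = 2 + (2*A*(-5 + A))/4 = 2 + A*(-5 + A)/2)
(c(z(2 - 1*(-1))) - 43)² = (-12 - 43)² = (-55)² = 3025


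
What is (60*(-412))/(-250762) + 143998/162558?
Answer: 10031915059/10190842299 ≈ 0.98440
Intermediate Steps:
(60*(-412))/(-250762) + 143998/162558 = -24720*(-1/250762) + 143998*(1/162558) = 12360/125381 + 71999/81279 = 10031915059/10190842299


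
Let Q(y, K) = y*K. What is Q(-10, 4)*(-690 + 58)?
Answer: 25280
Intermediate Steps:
Q(y, K) = K*y
Q(-10, 4)*(-690 + 58) = (4*(-10))*(-690 + 58) = -40*(-632) = 25280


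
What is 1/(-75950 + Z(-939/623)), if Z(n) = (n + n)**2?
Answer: -388129/29474870666 ≈ -1.3168e-5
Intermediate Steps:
Z(n) = 4*n**2 (Z(n) = (2*n)**2 = 4*n**2)
1/(-75950 + Z(-939/623)) = 1/(-75950 + 4*(-939/623)**2) = 1/(-75950 + 4*(881721/388129)) = 1/(-75950 + 3526884/388129) = 1/(-29474870666/388129) = -388129/29474870666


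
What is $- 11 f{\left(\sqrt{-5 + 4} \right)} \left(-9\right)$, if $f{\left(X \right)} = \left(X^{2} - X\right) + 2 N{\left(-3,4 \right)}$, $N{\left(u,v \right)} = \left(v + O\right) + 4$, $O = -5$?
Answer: $495 - 99 i \approx 495.0 - 99.0 i$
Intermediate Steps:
$N{\left(u,v \right)} = -1 + v$ ($N{\left(u,v \right)} = \left(v - 5\right) + 4 = \left(-5 + v\right) + 4 = -1 + v$)
$f{\left(X \right)} = 6 + X^{2} - X$ ($f{\left(X \right)} = \left(X^{2} - X\right) + 2 \left(-1 + 4\right) = \left(X^{2} - X\right) + 2 \cdot 3 = \left(X^{2} - X\right) + 6 = 6 + X^{2} - X$)
$- 11 f{\left(\sqrt{-5 + 4} \right)} \left(-9\right) = - 11 \left(6 + \left(\sqrt{-5 + 4}\right)^{2} - \sqrt{-5 + 4}\right) \left(-9\right) = - 11 \left(6 + \left(\sqrt{-1}\right)^{2} - \sqrt{-1}\right) \left(-9\right) = - 11 \left(6 + i^{2} - i\right) \left(-9\right) = - 11 \left(6 - 1 - i\right) \left(-9\right) = - 11 \left(5 - i\right) \left(-9\right) = \left(-55 + 11 i\right) \left(-9\right) = 495 - 99 i$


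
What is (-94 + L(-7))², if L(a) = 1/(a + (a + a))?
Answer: 3900625/441 ≈ 8845.0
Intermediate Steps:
L(a) = 1/(3*a) (L(a) = 1/(a + 2*a) = 1/(3*a))
(-94 + L(-7))² = (-94 + (⅓)/(-7))² = (-94 + (⅓)*(-⅐))² = (-94 - 1/21)² = (-1975/21)² = 3900625/441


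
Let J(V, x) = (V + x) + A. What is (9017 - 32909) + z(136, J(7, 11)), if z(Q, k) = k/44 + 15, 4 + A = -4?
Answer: -525289/22 ≈ -23877.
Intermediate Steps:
A = -8 (A = -4 - 4 = -8)
J(V, x) = -8 + V + x (J(V, x) = (V + x) - 8 = -8 + V + x)
z(Q, k) = 15 + k/44 (z(Q, k) = k*(1/44) + 15 = k/44 + 15 = 15 + k/44)
(9017 - 32909) + z(136, J(7, 11)) = (9017 - 32909) + (15 + (-8 + 7 + 11)/44) = -23892 + (15 + (1/44)*10) = -23892 + (15 + 5/22) = -23892 + 335/22 = -525289/22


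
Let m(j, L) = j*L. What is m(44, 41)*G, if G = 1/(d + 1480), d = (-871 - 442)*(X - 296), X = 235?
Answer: 1804/81573 ≈ 0.022115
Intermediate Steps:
m(j, L) = L*j
d = 80093 (d = (-871 - 442)*(235 - 296) = -1313*(-61) = 80093)
G = 1/81573 (G = 1/(80093 + 1480) = 1/81573 ≈ 1.2259e-5)
m(44, 41)*G = (41*44)*(1/81573) = 1804*(1/81573) = 1804/81573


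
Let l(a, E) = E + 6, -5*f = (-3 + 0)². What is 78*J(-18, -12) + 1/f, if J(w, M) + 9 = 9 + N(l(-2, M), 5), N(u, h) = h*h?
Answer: 17545/9 ≈ 1949.4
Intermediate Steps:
f = -9/5 (f = -(-3 + 0)²/5 = -⅕*(-3)² = -⅕*9 = -9/5 ≈ -1.8000)
l(a, E) = 6 + E
N(u, h) = h²
J(w, M) = 25 (J(w, M) = -9 + (9 + 5²) = -9 + (9 + 25) = -9 + 34 = 25)
78*J(-18, -12) + 1/f = 78*25 + 1/(-9/5) = 1950 - 5/9 = 17545/9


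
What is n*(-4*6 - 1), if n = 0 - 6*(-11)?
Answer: -1650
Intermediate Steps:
n = 66 (n = 0 + 66 = 66)
n*(-4*6 - 1) = 66*(-4*6 - 1) = 66*(-24 - 1) = 66*(-25) = -1650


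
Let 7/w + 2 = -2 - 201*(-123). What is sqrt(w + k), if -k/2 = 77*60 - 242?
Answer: I*sqrt(5350169409483)/24719 ≈ 93.573*I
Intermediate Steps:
k = -8756 (k = -2*(77*60 - 242) = -2*(4620 - 242) = -2*4378 = -8756)
w = 7/24719 (w = 7/(-2 + (-2 - 201*(-123))) = 7/(-2 + (-2 + 24723)) = 7/(-2 + 24721) = 7/24719 ≈ 0.00028318)
sqrt(w + k) = sqrt(7/24719 - 8756) = sqrt(-216439557/24719) = I*sqrt(5350169409483)/24719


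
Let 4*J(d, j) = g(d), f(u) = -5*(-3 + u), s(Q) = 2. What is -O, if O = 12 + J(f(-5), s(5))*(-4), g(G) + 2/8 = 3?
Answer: -37/4 ≈ -9.2500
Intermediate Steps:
g(G) = 11/4 (g(G) = -¼ + 3 = 11/4)
f(u) = 15 - 5*u
J(d, j) = 11/16 (J(d, j) = (¼)*(11/4) = 11/16)
O = 37/4 (O = 12 + (11/16)*(-4) = 12 - 11/4 = 37/4 ≈ 9.2500)
-O = -1*37/4 = -37/4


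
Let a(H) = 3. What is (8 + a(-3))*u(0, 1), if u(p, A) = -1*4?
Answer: -44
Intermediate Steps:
u(p, A) = -4
(8 + a(-3))*u(0, 1) = (8 + 3)*(-4) = 11*(-4) = -44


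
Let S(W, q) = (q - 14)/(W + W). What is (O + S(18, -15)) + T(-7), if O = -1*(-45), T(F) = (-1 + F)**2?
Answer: 3895/36 ≈ 108.19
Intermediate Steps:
S(W, q) = (-14 + q)/(2*W) (S(W, q) = (-14 + q)/((2*W)) = (-14 + q)*(1/(2*W)) = (-14 + q)/(2*W))
O = 45
(O + S(18, -15)) + T(-7) = (45 + (1/2)*(-14 - 15)/18) + (-1 - 7)**2 = (45 + (1/2)*(1/18)*(-29)) + (-8)**2 = (45 - 29/36) + 64 = 1591/36 + 64 = 3895/36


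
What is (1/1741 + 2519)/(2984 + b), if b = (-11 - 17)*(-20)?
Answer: 1096395/1542526 ≈ 0.71078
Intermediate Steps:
b = 560 (b = -28*(-20) = 560)
(1/1741 + 2519)/(2984 + b) = (1/1741 + 2519)/(2984 + 560) = (1/1741 + 2519)/3544 = (4385580/1741)*(1/3544) = 1096395/1542526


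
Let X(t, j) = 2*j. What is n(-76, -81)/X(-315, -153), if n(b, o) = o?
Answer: 9/34 ≈ 0.26471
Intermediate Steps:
n(-76, -81)/X(-315, -153) = -81/(2*(-153)) = -81/(-306) = -81*(-1/306) = 9/34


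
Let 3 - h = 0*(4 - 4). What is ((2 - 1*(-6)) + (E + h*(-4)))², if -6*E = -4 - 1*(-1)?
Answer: 49/4 ≈ 12.250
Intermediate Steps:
h = 3 (h = 3 - 0*(4 - 4) = 3 - 0*0 = 3 - 1*0 = 3 + 0 = 3)
E = ½ (E = -(-4 - 1*(-1))/6 = -(-4 + 1)/6 = -⅙*(-3) = ½ ≈ 0.50000)
((2 - 1*(-6)) + (E + h*(-4)))² = ((2 - 1*(-6)) + (½ + 3*(-4)))² = ((2 + 6) + (½ - 12))² = (8 - 23/2)² = (-7/2)² = 49/4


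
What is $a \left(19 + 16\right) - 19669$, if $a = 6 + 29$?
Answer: $-18444$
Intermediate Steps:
$a = 35$
$a \left(19 + 16\right) - 19669 = 35 \left(19 + 16\right) - 19669 = 35 \cdot 35 - 19669 = 1225 - 19669 = -18444$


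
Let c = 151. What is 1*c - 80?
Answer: 71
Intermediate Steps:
1*c - 80 = 1*151 - 80 = 151 - 80 = 71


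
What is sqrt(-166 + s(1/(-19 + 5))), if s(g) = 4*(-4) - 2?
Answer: 2*I*sqrt(46) ≈ 13.565*I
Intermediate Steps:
s(g) = -18 (s(g) = -16 - 2 = -18)
sqrt(-166 + s(1/(-19 + 5))) = sqrt(-166 - 18) = sqrt(-184) = 2*I*sqrt(46)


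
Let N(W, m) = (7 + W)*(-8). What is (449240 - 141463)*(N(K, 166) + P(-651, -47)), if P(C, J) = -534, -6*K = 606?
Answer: 67095386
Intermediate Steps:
K = -101 (K = -⅙*606 = -101)
N(W, m) = -56 - 8*W
(449240 - 141463)*(N(K, 166) + P(-651, -47)) = (449240 - 141463)*((-56 - 8*(-101)) - 534) = 307777*((-56 + 808) - 534) = 307777*(752 - 534) = 307777*218 = 67095386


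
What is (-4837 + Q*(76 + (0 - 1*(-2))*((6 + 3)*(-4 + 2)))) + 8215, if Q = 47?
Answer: 5258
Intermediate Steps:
(-4837 + Q*(76 + (0 - 1*(-2))*((6 + 3)*(-4 + 2)))) + 8215 = (-4837 + 47*(76 + (0 - 1*(-2))*((6 + 3)*(-4 + 2)))) + 8215 = (-4837 + 47*(76 + (0 + 2)*(9*(-2)))) + 8215 = (-4837 + 47*(76 + 2*(-18))) + 8215 = (-4837 + 47*(76 - 36)) + 8215 = (-4837 + 47*40) + 8215 = (-4837 + 1880) + 8215 = -2957 + 8215 = 5258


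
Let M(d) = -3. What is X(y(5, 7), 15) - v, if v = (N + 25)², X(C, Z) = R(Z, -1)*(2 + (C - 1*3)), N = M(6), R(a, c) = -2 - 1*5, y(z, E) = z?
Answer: -512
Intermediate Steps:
R(a, c) = -7 (R(a, c) = -2 - 5 = -7)
N = -3
X(C, Z) = 7 - 7*C (X(C, Z) = -7*(2 + (C - 1*3)) = -7*(2 + (C - 3)) = -7*(2 + (-3 + C)) = -7*(-1 + C) = 7 - 7*C)
v = 484 (v = (-3 + 25)² = 22² = 484)
X(y(5, 7), 15) - v = (7 - 7*5) - 1*484 = (7 - 35) - 484 = -28 - 484 = -512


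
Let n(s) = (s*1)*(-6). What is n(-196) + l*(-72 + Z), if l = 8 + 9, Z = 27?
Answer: 411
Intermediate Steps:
n(s) = -6*s (n(s) = s*(-6) = -6*s)
l = 17
n(-196) + l*(-72 + Z) = -6*(-196) + 17*(-72 + 27) = 1176 + 17*(-45) = 1176 - 765 = 411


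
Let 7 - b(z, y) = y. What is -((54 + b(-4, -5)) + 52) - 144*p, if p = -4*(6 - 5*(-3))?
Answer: 11978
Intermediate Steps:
b(z, y) = 7 - y
p = -84 (p = -4*(6 + 15) = -4*21 = -84)
-((54 + b(-4, -5)) + 52) - 144*p = -((54 + (7 - 1*(-5))) + 52) - 144*(-84) = -((54 + (7 + 5)) + 52) + 12096 = -((54 + 12) + 52) + 12096 = -(66 + 52) + 12096 = -1*118 + 12096 = -118 + 12096 = 11978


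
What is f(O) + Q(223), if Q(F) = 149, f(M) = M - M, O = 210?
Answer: 149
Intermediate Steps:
f(M) = 0
f(O) + Q(223) = 0 + 149 = 149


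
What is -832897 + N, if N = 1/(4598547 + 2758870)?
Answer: -6127970547048/7357417 ≈ -8.3290e+5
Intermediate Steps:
N = 1/7357417 ≈ 1.3592e-7
-832897 + N = -832897 + 1/7357417 = -6127970547048/7357417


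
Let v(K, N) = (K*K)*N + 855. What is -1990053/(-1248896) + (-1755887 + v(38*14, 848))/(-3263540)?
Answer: -14552700259155/203791102592 ≈ -71.410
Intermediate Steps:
v(K, N) = 855 + N*K**2 (v(K, N) = K**2*N + 855 = N*K**2 + 855 = 855 + N*K**2)
-1990053/(-1248896) + (-1755887 + v(38*14, 848))/(-3263540) = -1990053/(-1248896) + (-1755887 + (855 + 848*(38*14)**2))/(-3263540) = -1990053*(-1/1248896) + (-1755887 + (855 + 848*532**2))*(-1/3263540) = 1990053/1248896 + (-1755887 + (855 + 848*283024))*(-1/3263540) = 1990053/1248896 + (-1755887 + (855 + 240004352))*(-1/3263540) = 1990053/1248896 + (-1755887 + 240005207)*(-1/3263540) = 1990053/1248896 + 238249320*(-1/3263540) = 1990053/1248896 - 11912466/163177 = -14552700259155/203791102592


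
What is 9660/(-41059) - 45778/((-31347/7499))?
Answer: 14094809354078/1287076473 ≈ 10951.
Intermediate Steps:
9660/(-41059) - 45778/((-31347/7499)) = 9660*(-1/41059) - 45778/((-31347*1/7499)) = -9660/41059 - 45778/(-31347/7499) = -9660/41059 - 45778*(-7499/31347) = -9660/41059 + 343289222/31347 = 14094809354078/1287076473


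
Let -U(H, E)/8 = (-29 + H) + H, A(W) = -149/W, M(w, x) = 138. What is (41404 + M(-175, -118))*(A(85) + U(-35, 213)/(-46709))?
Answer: -291914013862/3970265 ≈ -73525.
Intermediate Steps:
U(H, E) = 232 - 16*H (U(H, E) = -8*((-29 + H) + H) = -8*(-29 + 2*H) = 232 - 16*H)
(41404 + M(-175, -118))*(A(85) + U(-35, 213)/(-46709)) = (41404 + 138)*(-149/85 + (232 - 16*(-35))/(-46709)) = 41542*(-149*1/85 + (232 + 560)*(-1/46709)) = 41542*(-149/85 + 792*(-1/46709)) = 41542*(-149/85 - 792/46709) = 41542*(-7026961/3970265) = -291914013862/3970265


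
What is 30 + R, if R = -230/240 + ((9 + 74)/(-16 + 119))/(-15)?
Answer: 358291/12360 ≈ 28.988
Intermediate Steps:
R = -12509/12360 (R = -230*1/240 + (83/103)*(-1/15) = -23/24 + (83*(1/103))*(-1/15) = -23/24 + (83/103)*(-1/15) = -23/24 - 83/1545 = -12509/12360 ≈ -1.0121)
30 + R = 30 - 12509/12360 = 358291/12360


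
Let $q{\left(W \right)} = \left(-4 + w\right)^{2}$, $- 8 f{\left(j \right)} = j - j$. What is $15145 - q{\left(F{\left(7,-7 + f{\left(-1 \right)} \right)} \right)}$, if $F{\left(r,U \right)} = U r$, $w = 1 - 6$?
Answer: $15064$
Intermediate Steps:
$w = -5$ ($w = 1 - 6 = -5$)
$f{\left(j \right)} = 0$ ($f{\left(j \right)} = - \frac{j - j}{8} = \left(- \frac{1}{8}\right) 0 = 0$)
$q{\left(W \right)} = 81$ ($q{\left(W \right)} = \left(-4 - 5\right)^{2} = \left(-9\right)^{2} = 81$)
$15145 - q{\left(F{\left(7,-7 + f{\left(-1 \right)} \right)} \right)} = 15145 - 81 = 15064$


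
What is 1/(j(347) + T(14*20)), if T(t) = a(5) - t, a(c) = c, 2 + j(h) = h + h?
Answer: 1/417 ≈ 0.0023981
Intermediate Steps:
j(h) = -2 + 2*h (j(h) = -2 + (h + h) = -2 + 2*h)
T(t) = 5 - t
1/(j(347) + T(14*20)) = 1/((-2 + 2*347) + (5 - 14*20)) = 1/((-2 + 694) + (5 - 1*280)) = 1/(692 + (5 - 280)) = 1/(692 - 275) = 1/417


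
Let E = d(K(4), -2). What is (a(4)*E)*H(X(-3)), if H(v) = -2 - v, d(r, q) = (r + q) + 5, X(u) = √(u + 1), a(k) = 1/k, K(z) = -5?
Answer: 1 + I*√2/2 ≈ 1.0 + 0.70711*I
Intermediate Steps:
X(u) = √(1 + u)
d(r, q) = 5 + q + r (d(r, q) = (q + r) + 5 = 5 + q + r)
E = -2 (E = 5 - 2 - 5 = -2)
(a(4)*E)*H(X(-3)) = (-2/4)*(-2 - √(1 - 3)) = ((¼)*(-2))*(-2 - √(-2)) = -(-2 - I*√2)/2 = 1 + I*√2/2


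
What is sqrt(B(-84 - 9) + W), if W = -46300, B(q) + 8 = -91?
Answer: I*sqrt(46399) ≈ 215.4*I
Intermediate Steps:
B(q) = -99 (B(q) = -8 - 91 = -99)
sqrt(B(-84 - 9) + W) = sqrt(-99 - 46300) = sqrt(-46399) = I*sqrt(46399)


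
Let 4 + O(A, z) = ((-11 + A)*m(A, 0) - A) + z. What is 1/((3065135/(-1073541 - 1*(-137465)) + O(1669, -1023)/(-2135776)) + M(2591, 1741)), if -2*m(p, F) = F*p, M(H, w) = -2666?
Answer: -1007685814/2689788725945 ≈ -0.00037463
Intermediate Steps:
m(p, F) = -F*p/2
O(A, z) = -4 + z - A (O(A, z) = -4 + (((-11 + A)*(-1/2*0*A) - A) + z) = -4 + (((-11 + A)*0 - A) + z) = -4 + ((0 - A) + z) = -4 + (-A + z) = -4 + (z - A) = -4 + z - A)
1/((3065135/(-1073541 - 1*(-137465)) + O(1669, -1023)/(-2135776)) + M(2591, 1741)) = 1/((3065135/(-1073541 - 1*(-137465)) + (-4 - 1023 - 1*1669)/(-2135776)) - 2666) = 1/((3065135/(-1073541 + 137465) + (-4 - 1023 - 1669)*(-1/2135776)) - 2666) = 1/((3065135/(-936076) - 2696*(-1/2135776)) - 2666) = 1/((3065135*(-1/936076) + 337/266972) - 2666) = 1/((-3065135/936076 + 337/266972) - 2666) = 1/(-3298345821/1007685814 - 2666) = 1/(-2689788725945/1007685814) = -1007685814/2689788725945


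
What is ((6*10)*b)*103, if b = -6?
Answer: -37080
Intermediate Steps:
((6*10)*b)*103 = ((6*10)*(-6))*103 = (60*(-6))*103 = -360*103 = -37080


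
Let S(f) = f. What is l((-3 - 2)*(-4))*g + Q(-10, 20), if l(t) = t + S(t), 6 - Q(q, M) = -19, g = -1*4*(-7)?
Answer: 1145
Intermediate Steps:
g = 28 (g = -4*(-7) = 28)
Q(q, M) = 25 (Q(q, M) = 6 - 1*(-19) = 6 + 19 = 25)
l(t) = 2*t (l(t) = t + t = 2*t)
l((-3 - 2)*(-4))*g + Q(-10, 20) = (2*((-3 - 2)*(-4)))*28 + 25 = (2*(-5*(-4)))*28 + 25 = (2*20)*28 + 25 = 40*28 + 25 = 1120 + 25 = 1145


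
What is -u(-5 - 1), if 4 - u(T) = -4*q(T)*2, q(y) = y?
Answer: 44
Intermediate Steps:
u(T) = 4 + 8*T (u(T) = 4 - (-4*T)*2 = 4 - (-8)*T = 4 + 8*T)
-u(-5 - 1) = -(4 + 8*(-5 - 1)) = -(4 + 8*(-6)) = -(4 - 48) = -1*(-44) = 44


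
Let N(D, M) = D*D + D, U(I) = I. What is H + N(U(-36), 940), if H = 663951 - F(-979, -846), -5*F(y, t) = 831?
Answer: 3326886/5 ≈ 6.6538e+5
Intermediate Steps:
F(y, t) = -831/5 (F(y, t) = -⅕*831 = -831/5)
N(D, M) = D + D² (N(D, M) = D² + D = D + D²)
H = 3320586/5 (H = 663951 - 1*(-831/5) = 663951 + 831/5 = 3320586/5 ≈ 6.6412e+5)
H + N(U(-36), 940) = 3320586/5 - 36*(1 - 36) = 3320586/5 - 36*(-35) = 3320586/5 + 1260 = 3326886/5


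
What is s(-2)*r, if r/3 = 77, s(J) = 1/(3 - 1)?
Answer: 231/2 ≈ 115.50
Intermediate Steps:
s(J) = ½ (s(J) = 1/2 = ½)
r = 231 (r = 3*77 = 231)
s(-2)*r = (½)*231 = 231/2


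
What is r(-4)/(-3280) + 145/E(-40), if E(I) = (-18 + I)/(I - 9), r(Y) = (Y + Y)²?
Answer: 50217/410 ≈ 122.48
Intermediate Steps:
r(Y) = 4*Y² (r(Y) = (2*Y)² = 4*Y²)
E(I) = (-18 + I)/(-9 + I)
r(-4)/(-3280) + 145/E(-40) = (4*(-4)²)/(-3280) + 145/(((-18 - 40)/(-9 - 40))) = (4*16)*(-1/3280) + 145/((-58/(-49))) = 64*(-1/3280) + 145/((-1/49*(-58))) = -4/205 + 145/(58/49) = -4/205 + 145*(49/58) = -4/205 + 245/2 = 50217/410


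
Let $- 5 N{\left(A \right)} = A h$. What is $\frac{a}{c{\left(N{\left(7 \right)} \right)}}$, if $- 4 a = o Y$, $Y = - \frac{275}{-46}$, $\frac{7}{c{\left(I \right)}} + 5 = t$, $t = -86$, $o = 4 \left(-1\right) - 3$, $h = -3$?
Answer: $- \frac{25025}{184} \approx -136.01$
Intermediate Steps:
$N{\left(A \right)} = \frac{3 A}{5}$ ($N{\left(A \right)} = - \frac{A \left(-3\right)}{5} = - \frac{\left(-3\right) A}{5} = \frac{3 A}{5}$)
$o = -7$ ($o = -4 - 3 = -7$)
$c{\left(I \right)} = - \frac{1}{13}$ ($c{\left(I \right)} = \frac{7}{-5 - 86} = \frac{7}{-91} = 7 \left(- \frac{1}{91}\right) = - \frac{1}{13}$)
$Y = \frac{275}{46}$ ($Y = \left(-275\right) \left(- \frac{1}{46}\right) = \frac{275}{46} \approx 5.9783$)
$a = \frac{1925}{184}$ ($a = - \frac{\left(-7\right) \frac{275}{46}}{4} = \left(- \frac{1}{4}\right) \left(- \frac{1925}{46}\right) = \frac{1925}{184} \approx 10.462$)
$\frac{a}{c{\left(N{\left(7 \right)} \right)}} = \frac{1925}{184 \left(- \frac{1}{13}\right)} = \frac{1925}{184} \left(-13\right) = - \frac{25025}{184}$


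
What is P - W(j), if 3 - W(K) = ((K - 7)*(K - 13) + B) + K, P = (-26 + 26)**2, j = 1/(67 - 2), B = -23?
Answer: 273391/4225 ≈ 64.708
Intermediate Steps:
j = 1/65 ≈ 0.015385
P = 0 (P = 0**2 = 0)
W(K) = 26 - K - (-13 + K)*(-7 + K) (W(K) = 3 - (((K - 7)*(K - 13) - 23) + K) = 3 - (((-7 + K)*(-13 + K) - 23) + K) = 3 - (((-13 + K)*(-7 + K) - 23) + K) = 3 - ((-23 + (-13 + K)*(-7 + K)) + K) = 3 - (-23 + K + (-13 + K)*(-7 + K)) = 3 + (23 - K - (-13 + K)*(-7 + K)) = 26 - K - (-13 + K)*(-7 + K))
P - W(j) = 0 - (-65 - (1/65)**2 + 19*(1/65)) = 0 - (-65 - 1*1/4225 + 19/65) = 0 - (-65 - 1/4225 + 19/65) = 0 - 1*(-273391/4225) = 0 + 273391/4225 = 273391/4225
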